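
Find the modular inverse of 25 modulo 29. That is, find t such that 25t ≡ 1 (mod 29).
7

Using Extended Euclidean Algorithm:
gcd(25, 29) = 1
Bezout coefficients: 25 × 7 + 29 × -6 = 1
So 25 × 7 ≡ 1 (mod 29)
The inverse is 7 mod 29 = 7
Verification: 25 × 7 = 175 = 6 × 29 + 1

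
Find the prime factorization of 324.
2^2 × 3^4

Divide by primes starting from smallest:
324 ÷ 2 = 162
162 ÷ 2 = 81
81 ÷ 3 = 27
27 ÷ 3 = 9
9 ÷ 3 = 3
3 ÷ 3 = 1

324 = 2^2 × 3^4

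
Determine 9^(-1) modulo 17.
9^(-1) ≡ 2 (mod 17). Verification: 9 × 2 = 18 ≡ 1 (mod 17)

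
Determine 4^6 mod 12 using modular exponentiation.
6 = 4 + 2 (binary 110). Repeated squaring mod 12: 4^1 ≡ 4; 4^2 ≡ 4² = 16 ≡ 4; 4^4 ≡ 4² = 16 ≡ 4. Multiply: 4^6 = 4^4 × 4^2 ≡ 4 × 4 (mod 12): 4 × 4 = 16 ≡ 4. So 4^6 ≡ 4 (mod 12).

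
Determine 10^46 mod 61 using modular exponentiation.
Using repeated squaring. 46 = 32 + 8 + 4 + 2 (binary 101110). Repeated squaring mod 61: 10^1 ≡ 10; 10^2 ≡ 10² = 100 ≡ 39; 10^4 ≡ 39² = 1521 ≡ 57; 10^8 ≡ 57² = 3249 ≡ 16; 10^16 ≡ 16² = 256 ≡ 12; 10^32 ≡ 12² = 144 ≡ 22. Multiply: 10^46 = 10^32 × 10^8 × 10^4 × 10^2 ≡ 22 × 16 × 57 × 39 (mod 61): 22 × 16 = 352 ≡ 47; 47 × 57 = 2679 ≡ 56; 56 × 39 = 2184 ≡ 49. So 10^46 ≡ 49 (mod 61).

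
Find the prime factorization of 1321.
1321

Divide by primes starting from smallest:
1321 ÷ 1321 = 1

1321 = 1321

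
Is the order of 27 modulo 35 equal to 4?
Yes, ord_35(27) = 4.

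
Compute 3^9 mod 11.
9 = 8 + 1 (binary 1001). Repeated squaring mod 11: 3^1 ≡ 3; 3^2 ≡ 3² = 9 ≡ 9; 3^4 ≡ 9² = 81 ≡ 4; 3^8 ≡ 4² = 16 ≡ 5. Multiply: 3^9 = 3^8 × 3^1 ≡ 5 × 3 (mod 11): 5 × 3 = 15 ≡ 4. So 3^9 ≡ 4 (mod 11).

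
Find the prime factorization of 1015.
5 × 7 × 29

Divide by primes starting from smallest:
1015 ÷ 5 = 203
203 ÷ 7 = 29
29 ÷ 29 = 1

1015 = 5 × 7 × 29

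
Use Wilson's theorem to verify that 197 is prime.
(196)! mod 197 = 196. Since this equals -1 (mod 197), Wilson confirms 197 is prime.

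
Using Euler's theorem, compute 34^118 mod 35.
By Euler: 34^{24} ≡ 1 (mod 35) since gcd(34, 35) = 1. 118 = 4×24 + 22. So 34^{118} ≡ 34^{22} ≡ 1 (mod 35)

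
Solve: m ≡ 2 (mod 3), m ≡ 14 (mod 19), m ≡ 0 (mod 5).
M = 3 × 19 × 5 = 285. M₁ = 95, y₁ ≡ 2 (mod 3). M₂ = 15, y₂ ≡ 14 (mod 19). M₃ = 57, y₃ ≡ 3 (mod 5). m = 2×95×2 + 14×15×14 + 0×57×3 ≡ 185 (mod 285)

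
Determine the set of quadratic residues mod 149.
QRs mod 149: {1, 4, 5, 6, 7, 9, 16, 17, 19, 20, 22, 24, 25, 26, 28, 29, 30, 31, 33, 35, 36, 37, 39, 42, 45, 46, 47, 49, 53, 54, 61, 63, 64, 67, 68, 69, 73, 76, 80, 81, 82, 85, 86, 88, 95, 96, 100, 102, 103, 104, 107, 110, 112, 113, 114, 116, 118, 119, 120, 121, 123, 124, 125, 127, 129, 130, 132, 133, 140, 142, 143, 144, 145, 148}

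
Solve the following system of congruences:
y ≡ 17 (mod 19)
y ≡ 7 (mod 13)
150

Using the Chinese Remainder Theorem:
M = product of moduli = 247
For equation 1: M_1 = 13, 13 ≡ 13 (mod 19), inverse of 13 mod 19 is 3 (check: 13 × 3 = 39 ≡ 1 (mod 19))
For equation 2: M_2 = 19, 19 ≡ 6 (mod 13), inverse of 19 mod 13 is 11 (check: 6 × 11 = 66 ≡ 1 (mod 13))
Combine: y ≡ Σ r_i×M_i×(M_i⁻¹ mod m_i) = 17×13×3 + 7×19×11 = 663 + 1463 = 2126
2126 mod 247 = 150
y ≡ 150 (mod 247)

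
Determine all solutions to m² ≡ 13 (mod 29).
The square roots of 13 mod 29 are 10 and 19. Verify: 10² = 100 ≡ 13 (mod 29)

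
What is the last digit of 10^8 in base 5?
10 ≡ 0 (mod 5). 8 = 8 (binary 1000). Repeated squaring mod 5: 0^1 ≡ 0; 0^2 ≡ 0² = 0 ≡ 0; 0^4 ≡ 0² = 0 ≡ 0; 0^8 ≡ 0² = 0 ≡ 0. So 10^8 ≡ 0 (mod 5).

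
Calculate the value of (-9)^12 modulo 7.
Using Fermat: (-9)^{6} ≡ 1 (mod 7). 12 ≡ 0 (mod 6). So (-9)^{12} ≡ (-9)^{0} ≡ 1 (mod 7)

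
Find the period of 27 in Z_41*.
Powers of 27 mod 41: 27^1≡27, 27^2≡32, 27^3≡3, 27^4≡40, 27^5≡14, 27^6≡9, 27^7≡38, 27^8≡1. Order = 8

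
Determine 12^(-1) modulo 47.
12^(-1) ≡ 4 (mod 47). Verification: 12 × 4 = 48 ≡ 1 (mod 47)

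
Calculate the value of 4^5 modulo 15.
5 = 4 + 1 (binary 101). Repeated squaring mod 15: 4^1 ≡ 4; 4^2 ≡ 4² = 16 ≡ 1; 4^4 ≡ 1² = 1 ≡ 1. Multiply: 4^5 = 4^4 × 4^1 ≡ 1 × 4 (mod 15): 1 × 4 = 4 ≡ 4. So 4^5 ≡ 4 (mod 15).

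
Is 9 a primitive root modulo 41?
No

To verify, check if 9^(40/q) ≢ 1 (mod 41) for each prime divisor q of 40
Divisors of 40 = 40: [1, 2, 4, 5, 8, 10, 20, 40]
  9^(40/2) = 9^20 ≡ 1 (mod 41)
  9^(40/5) = 9^8 ≡ 1 (mod 41)
Conclusion: 9 is not a primitive root modulo 41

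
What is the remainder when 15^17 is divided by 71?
Using repeated squaring. 17 = 16 + 1 (binary 10001). Repeated squaring mod 71: 15^1 ≡ 15; 15^2 ≡ 15² = 225 ≡ 12; 15^4 ≡ 12² = 144 ≡ 2; 15^8 ≡ 2² = 4 ≡ 4; 15^16 ≡ 4² = 16 ≡ 16. Multiply: 15^17 = 15^16 × 15^1 ≡ 16 × 15 (mod 71): 16 × 15 = 240 ≡ 27. So 15^17 ≡ 27 (mod 71).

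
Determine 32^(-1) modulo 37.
32^(-1) ≡ 22 (mod 37). Verification: 32 × 22 = 704 ≡ 1 (mod 37)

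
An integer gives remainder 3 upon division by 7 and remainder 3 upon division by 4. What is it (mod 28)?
M = 7 × 4 = 28. M₁ = 4, y₁ ≡ 2 (mod 7). M₂ = 7, y₂ ≡ 3 (mod 4). z = 3×4×2 + 3×7×3 ≡ 3 (mod 28). The smallest positive such number is 3.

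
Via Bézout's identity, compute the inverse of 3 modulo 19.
Extended GCD: 3(-6) + 19(1) = 1. So 3^(-1) ≡ 13 ≡ 13 (mod 19). Verify: 3 × 13 = 39 ≡ 1 (mod 19)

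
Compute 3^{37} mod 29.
21

Using successive squaring:
Binary expansion of 37: 100101
Powers of 3 mod 29 (each is the square of the previous):
  3^1 ≡ 3 (mod 29)
  3^2 ≡ 3² = 9 ≡ 9 (mod 29)
  3^4 ≡ 9² = 81 ≡ 23 (mod 29)
  3^8 ≡ 23² = 529 ≡ 7 (mod 29)
  3^16 ≡ 7² = 49 ≡ 20 (mod 29)
  3^32 ≡ 20² = 400 ≡ 23 (mod 29)
37 = 32 + 4 + 1, so 3^37 = 3^32 × 3^4 × 3^1 ≡ 23 × 23 × 3 (mod 29)
Multiplying step by step:
  23 × 23 = 529 ≡ 7 (mod 29)
  7 × 3 = 21 ≡ 21 (mod 29)
Result: 3^37 ≡ 21 (mod 29)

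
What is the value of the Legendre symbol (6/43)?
(6/43) = 6^{21} mod 43 = 1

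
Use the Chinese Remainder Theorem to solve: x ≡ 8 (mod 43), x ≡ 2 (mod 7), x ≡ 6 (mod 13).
3061

Using the Chinese Remainder Theorem:
M = product of moduli = 3913
For equation 1: M_1 = 91, 91 ≡ 5 (mod 43), inverse of 91 mod 43 is 26 (check: 5 × 26 = 130 ≡ 1 (mod 43))
For equation 2: M_2 = 559, 559 ≡ 6 (mod 7), inverse of 559 mod 7 is 6 (check: 6 × 6 = 36 ≡ 1 (mod 7))
For equation 3: M_3 = 301, 301 ≡ 2 (mod 13), inverse of 301 mod 13 is 7 (check: 2 × 7 = 14 ≡ 1 (mod 13))
Combine: x ≡ Σ r_i×M_i×(M_i⁻¹ mod m_i) = 8×91×26 + 2×559×6 + 6×301×7 = 18928 + 6708 + 12642 = 38278
38278 mod 3913 = 3061
x ≡ 3061 (mod 3913)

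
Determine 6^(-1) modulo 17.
6^(-1) ≡ 3 (mod 17). Verification: 6 × 3 = 18 ≡ 1 (mod 17)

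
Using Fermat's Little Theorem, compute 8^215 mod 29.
By Fermat: 8^{28} ≡ 1 (mod 29). 215 ≡ 19 (mod 28). So 8^{215} ≡ 8^{19} ≡ 2 (mod 29)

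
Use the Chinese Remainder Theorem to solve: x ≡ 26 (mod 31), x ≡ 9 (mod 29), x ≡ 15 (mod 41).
10101

Using the Chinese Remainder Theorem:
M = product of moduli = 36859
For equation 1: M_1 = 1189, 1189 ≡ 11 (mod 31), inverse of 1189 mod 31 is 17 (check: 11 × 17 = 187 ≡ 1 (mod 31))
For equation 2: M_2 = 1271, 1271 ≡ 24 (mod 29), inverse of 1271 mod 29 is 23 (check: 24 × 23 = 552 ≡ 1 (mod 29))
For equation 3: M_3 = 899, 899 ≡ 38 (mod 41), inverse of 899 mod 41 is 27 (check: 38 × 27 = 1026 ≡ 1 (mod 41))
Combine: x ≡ Σ r_i×M_i×(M_i⁻¹ mod m_i) = 26×1189×17 + 9×1271×23 + 15×899×27 = 525538 + 263097 + 364095 = 1152730
1152730 mod 36859 = 10101
x ≡ 10101 (mod 36859)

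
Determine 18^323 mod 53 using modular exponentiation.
Using Fermat: 18^{52} ≡ 1 (mod 53). 323 ≡ 11 (mod 52). So 18^{323} ≡ 18^{11} ≡ 48 (mod 53)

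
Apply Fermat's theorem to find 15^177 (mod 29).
By Fermat: 15^{28} ≡ 1 (mod 29). 177 = 6×28 + 9. So 15^{177} ≡ 15^{9} ≡ 26 (mod 29)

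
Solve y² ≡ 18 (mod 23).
The square roots of 18 mod 23 are 8 and 15. Verify: 8² = 64 ≡ 18 (mod 23)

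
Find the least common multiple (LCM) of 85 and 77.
6545

First find GCD(85, 77) using the Euclidean algorithm:
85 = 1 × 77 + 8
77 = 9 × 8 + 5
8 = 1 × 5 + 3
5 = 1 × 3 + 2
3 = 1 × 2 + 1
2 = 2 × 1 + 0
GCD(85, 77) = 1

LCM formula: LCM(a, b) = (a × b) / GCD(a, b)
LCM(85, 77) = (85 × 77) / 1
LCM(85, 77) = 6545 / 1
LCM(85, 77) = 6545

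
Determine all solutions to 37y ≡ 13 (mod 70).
59

Since gcd(37, 70) = 1 divides 13, a solution exists.
Multiply both sides by the inverse of 37 mod 70:
  37^(-1) mod 70 = 53
  x ≡ 53 × 13 ≡ 689 ≡ 59 (mod 70)
Verification: 37 × 59 = 2183 = 31 × 70 + 13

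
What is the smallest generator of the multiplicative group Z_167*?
p - 1 = 166 has prime divisors 2, 83. h is a primitive root mod 167 iff h^(166/q) ≢ 1 (mod 167) for each such q.
h = 2: 2^83 ≡ 1, 2^2 ≡ 4 (mod 167); 2^83 ≡ 1, so not a primitive root.
h = 3: 3^83 ≡ 1, 3^2 ≡ 9 (mod 167); 3^83 ≡ 1, so not a primitive root.
h = 4: 4^83 ≡ 1, 4^2 ≡ 16 (mod 167); 4^83 ≡ 1, so not a primitive root.
h = 5: 5^83 ≡ 166, 5^2 ≡ 25 (mod 167); none is 1, so 5 has order 166 and is a primitive root.
The smallest primitive root mod 167 is g = 5.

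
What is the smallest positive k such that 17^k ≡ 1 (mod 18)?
Powers of 17 mod 18: 17^1≡17, 17^2≡1. Order = 2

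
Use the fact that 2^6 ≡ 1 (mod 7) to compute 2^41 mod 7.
By Fermat: 2^{6} ≡ 1 (mod 7). 41 = 6×6 + 5. So 2^{41} ≡ 2^{5} ≡ 4 (mod 7)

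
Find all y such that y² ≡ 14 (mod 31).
The square roots of 14 mod 31 are 18 and 13. Verify: 18² = 324 ≡ 14 (mod 31)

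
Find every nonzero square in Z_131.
QRs mod 131: {1, 3, 4, 5, 7, 9, 11, 12, 13, 15, 16, 20, 21, 25, 27, 28, 33, 34, 35, 36, 38, 39, 41, 43, 44, 45, 46, 48, 49, 52, 53, 55, 58, 59, 60, 61, 62, 63, 64, 65, 74, 75, 77, 80, 81, 84, 89, 91, 94, 99, 100, 101, 102, 105, 107, 108, 109, 112, 113, 114, 117, 121, 123, 125, 129}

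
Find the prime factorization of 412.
2^2 × 103

Divide by primes starting from smallest:
412 ÷ 2 = 206
206 ÷ 2 = 103
103 ÷ 103 = 1

412 = 2^2 × 103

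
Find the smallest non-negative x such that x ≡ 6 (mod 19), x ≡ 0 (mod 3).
6

Using the Chinese Remainder Theorem:
M = product of moduli = 57
For equation 1: M_1 = 3, 3 ≡ 3 (mod 19), inverse of 3 mod 19 is 13 (check: 3 × 13 = 39 ≡ 1 (mod 19))
For equation 2: M_2 = 19, 19 ≡ 1 (mod 3), inverse of 19 mod 3 is 1 (check: 1 × 1 = 1 ≡ 1 (mod 3))
Combine: x ≡ Σ r_i×M_i×(M_i⁻¹ mod m_i) = 6×3×13 + 0×19×1 = 234 + 0 = 234
234 mod 57 = 6
x ≡ 6 (mod 57)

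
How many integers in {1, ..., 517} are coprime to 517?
460

Prime factorization: 517 = 11 × 47
Using the formula φ(n) = n × Π(1 - 1/p) for each prime factor p:
φ(517) = 517 × (1 - 1/11) × (1 - 1/47)
φ(517) = 460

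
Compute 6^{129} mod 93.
30

Using successive squaring:
Binary expansion of 129: 10000001
Powers of 6 mod 93 (each is the square of the previous):
  6^1 ≡ 6 (mod 93)
  6^2 ≡ 6² = 36 ≡ 36 (mod 93)
  6^4 ≡ 36² = 1296 ≡ 87 (mod 93)
  6^8 ≡ 87² = 7569 ≡ 36 (mod 93)
  6^16 ≡ 36² = 1296 ≡ 87 (mod 93)
  6^32 ≡ 87² = 7569 ≡ 36 (mod 93)
  6^64 ≡ 36² = 1296 ≡ 87 (mod 93)
  6^128 ≡ 87² = 7569 ≡ 36 (mod 93)
129 = 128 + 1, so 6^129 = 6^128 × 6^1 ≡ 36 × 6 (mod 93)
Multiplying step by step:
  36 × 6 = 216 ≡ 30 (mod 93)
Result: 6^129 ≡ 30 (mod 93)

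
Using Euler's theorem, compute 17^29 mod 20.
By Euler: 17^{8} ≡ 1 (mod 20) since gcd(17, 20) = 1. 29 = 3×8 + 5. So 17^{29} ≡ 17^{5} ≡ 17 (mod 20)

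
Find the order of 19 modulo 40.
Powers of 19 mod 40: 19^1≡19, 19^2≡1. Order = 2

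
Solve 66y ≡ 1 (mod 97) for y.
66^(-1) ≡ 25 (mod 97). Verification: 66 × 25 = 1650 ≡ 1 (mod 97)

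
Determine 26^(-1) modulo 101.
26^(-1) ≡ 35 (mod 101). Verification: 26 × 35 = 910 ≡ 1 (mod 101)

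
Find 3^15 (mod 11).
Using Fermat: 3^{10} ≡ 1 (mod 11). 15 ≡ 5 (mod 10). So 3^{15} ≡ 3^{5} ≡ 1 (mod 11)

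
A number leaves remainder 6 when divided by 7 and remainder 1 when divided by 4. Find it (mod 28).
M = 7 × 4 = 28. M₁ = 4, y₁ ≡ 2 (mod 7). M₂ = 7, y₂ ≡ 3 (mod 4). x = 6×4×2 + 1×7×3 ≡ 13 (mod 28)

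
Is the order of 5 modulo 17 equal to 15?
No, the actual order is 16, not 15.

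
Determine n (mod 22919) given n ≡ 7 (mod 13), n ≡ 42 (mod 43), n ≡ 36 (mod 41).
3439

Using the Chinese Remainder Theorem:
M = product of moduli = 22919
For equation 1: M_1 = 1763, 1763 ≡ 8 (mod 13), inverse of 1763 mod 13 is 5 (check: 8 × 5 = 40 ≡ 1 (mod 13))
For equation 2: M_2 = 533, 533 ≡ 17 (mod 43), inverse of 533 mod 43 is 38 (check: 17 × 38 = 646 ≡ 1 (mod 43))
For equation 3: M_3 = 559, 559 ≡ 26 (mod 41), inverse of 559 mod 41 is 30 (check: 26 × 30 = 780 ≡ 1 (mod 41))
Combine: n ≡ Σ r_i×M_i×(M_i⁻¹ mod m_i) = 7×1763×5 + 42×533×38 + 36×559×30 = 61705 + 850668 + 603720 = 1516093
1516093 mod 22919 = 3439
n ≡ 3439 (mod 22919)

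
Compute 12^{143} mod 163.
66

Using successive squaring:
Binary expansion of 143: 10001111
Powers of 12 mod 163 (each is the square of the previous):
  12^1 ≡ 12 (mod 163)
  12^2 ≡ 12² = 144 ≡ 144 (mod 163)
  12^4 ≡ 144² = 20736 ≡ 35 (mod 163)
  12^8 ≡ 35² = 1225 ≡ 84 (mod 163)
  12^16 ≡ 84² = 7056 ≡ 47 (mod 163)
  12^32 ≡ 47² = 2209 ≡ 90 (mod 163)
  12^64 ≡ 90² = 8100 ≡ 113 (mod 163)
  12^128 ≡ 113² = 12769 ≡ 55 (mod 163)
143 = 128 + 8 + 4 + 2 + 1, so 12^143 = 12^128 × 12^8 × 12^4 × 12^2 × 12^1 ≡ 55 × 84 × 35 × 144 × 12 (mod 163)
Multiplying step by step:
  55 × 84 = 4620 ≡ 56 (mod 163)
  56 × 35 = 1960 ≡ 4 (mod 163)
  4 × 144 = 576 ≡ 87 (mod 163)
  87 × 12 = 1044 ≡ 66 (mod 163)
Result: 12^143 ≡ 66 (mod 163)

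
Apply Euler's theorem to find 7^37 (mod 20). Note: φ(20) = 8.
By Euler: 7^{8} ≡ 1 (mod 20) since gcd(7, 20) = 1. 37 = 4×8 + 5. So 7^{37} ≡ 7^{5} ≡ 7 (mod 20)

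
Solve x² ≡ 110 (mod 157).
The square roots of 110 mod 157 are 96 and 61. Verify: 96² = 9216 ≡ 110 (mod 157)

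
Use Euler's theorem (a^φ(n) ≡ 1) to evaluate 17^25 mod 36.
By Euler: 17^{12} ≡ 1 (mod 36) since gcd(17, 36) = 1. 25 = 2×12 + 1. So 17^{25} ≡ 17^{1} ≡ 17 (mod 36)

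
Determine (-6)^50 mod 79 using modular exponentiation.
Using repeated squaring. (-6) ≡ 73 (mod 79). 50 = 32 + 16 + 2 (binary 110010). Repeated squaring mod 79: 73^1 ≡ 73; 73^2 ≡ 73² = 5329 ≡ 36; 73^4 ≡ 36² = 1296 ≡ 32; 73^8 ≡ 32² = 1024 ≡ 76; 73^16 ≡ 76² = 5776 ≡ 9; 73^32 ≡ 9² = 81 ≡ 2. Multiply: (-6)^50 ≡ 73^32 × 73^16 × 73^2 ≡ 2 × 9 × 36 (mod 79): 2 × 9 = 18 ≡ 18; 18 × 36 = 648 ≡ 16. So (-6)^50 ≡ 16 (mod 79).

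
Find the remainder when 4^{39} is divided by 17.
By Fermat: 4^{16} ≡ 1 (mod 17). 39 = 2×16 + 7. So 4^{39} ≡ 4^{7} ≡ 13 (mod 17)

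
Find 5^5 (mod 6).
5 = 4 + 1 (binary 101). Repeated squaring mod 6: 5^1 ≡ 5; 5^2 ≡ 5² = 25 ≡ 1; 5^4 ≡ 1² = 1 ≡ 1. Multiply: 5^5 = 5^4 × 5^1 ≡ 1 × 5 (mod 6): 1 × 5 = 5 ≡ 5. So 5^5 ≡ 5 (mod 6).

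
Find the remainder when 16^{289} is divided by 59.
By Fermat: 16^{58} ≡ 1 (mod 59). 289 = 4×58 + 57. So 16^{289} ≡ 16^{57} ≡ 48 (mod 59)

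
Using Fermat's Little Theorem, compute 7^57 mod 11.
By Fermat: 7^{10} ≡ 1 (mod 11). 57 = 5×10 + 7. So 7^{57} ≡ 7^{7} ≡ 6 (mod 11)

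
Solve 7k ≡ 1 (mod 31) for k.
7^(-1) ≡ 9 (mod 31). Verification: 7 × 9 = 63 ≡ 1 (mod 31)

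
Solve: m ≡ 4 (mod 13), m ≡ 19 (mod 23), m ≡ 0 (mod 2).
M = 13 × 23 × 2 = 598. M₁ = 46, y₁ ≡ 2 (mod 13). M₂ = 26, y₂ ≡ 8 (mod 23). M₃ = 299, y₃ ≡ 1 (mod 2). m = 4×46×2 + 19×26×8 + 0×299×1 ≡ 134 (mod 598)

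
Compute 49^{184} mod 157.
46

Using successive squaring:
Binary expansion of 184: 10111000
Powers of 49 mod 157 (each is the square of the previous):
  49^1 ≡ 49 (mod 157)
  49^2 ≡ 49² = 2401 ≡ 46 (mod 157)
  49^4 ≡ 46² = 2116 ≡ 75 (mod 157)
  49^8 ≡ 75² = 5625 ≡ 130 (mod 157)
  49^16 ≡ 130² = 16900 ≡ 101 (mod 157)
  49^32 ≡ 101² = 10201 ≡ 153 (mod 157)
  49^64 ≡ 153² = 23409 ≡ 16 (mod 157)
  49^128 ≡ 16² = 256 ≡ 99 (mod 157)
184 = 128 + 32 + 16 + 8, so 49^184 = 49^128 × 49^32 × 49^16 × 49^8 ≡ 99 × 153 × 101 × 130 (mod 157)
Multiplying step by step:
  99 × 153 = 15147 ≡ 75 (mod 157)
  75 × 101 = 7575 ≡ 39 (mod 157)
  39 × 130 = 5070 ≡ 46 (mod 157)
Result: 49^184 ≡ 46 (mod 157)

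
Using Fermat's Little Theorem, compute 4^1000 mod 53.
By Fermat: 4^{52} ≡ 1 (mod 53). 1000 ≡ 12 (mod 52). So 4^{1000} ≡ 4^{12} ≡ 13 (mod 53)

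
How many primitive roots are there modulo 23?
10

The number of primitive roots modulo p is φ(p-1) = φ(22)
φ(22) = 10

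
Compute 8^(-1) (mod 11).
7

Using Extended Euclidean Algorithm:
gcd(8, 11) = 1
Bezout coefficients: 8 × -4 + 11 × 3 = 1
So 8 × -4 ≡ 1 (mod 11)
The inverse is -4 mod 11 = 7
Verification: 8 × 7 = 56 = 5 × 11 + 1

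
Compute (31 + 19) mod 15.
5

(31 + 19) = 50
50 mod 15 = 5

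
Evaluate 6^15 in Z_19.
Using repeated squaring. 15 = 8 + 4 + 2 + 1 (binary 1111). Repeated squaring mod 19: 6^1 ≡ 6; 6^2 ≡ 6² = 36 ≡ 17; 6^4 ≡ 17² = 289 ≡ 4; 6^8 ≡ 4² = 16 ≡ 16. Multiply: 6^15 = 6^8 × 6^4 × 6^2 × 6^1 ≡ 16 × 4 × 17 × 6 (mod 19): 16 × 4 = 64 ≡ 7; 7 × 17 = 119 ≡ 5; 5 × 6 = 30 ≡ 11. So 6^15 ≡ 11 (mod 19).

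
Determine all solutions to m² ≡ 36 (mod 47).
The square roots of 36 mod 47 are 6 and 41. Verify: 6² = 36 ≡ 36 (mod 47)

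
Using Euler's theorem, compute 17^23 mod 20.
By Euler: 17^{8} ≡ 1 (mod 20) since gcd(17, 20) = 1. 23 = 2×8 + 7. So 17^{23} ≡ 17^{7} ≡ 13 (mod 20)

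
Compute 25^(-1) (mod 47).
25^(-1) ≡ 32 (mod 47). Verification: 25 × 32 = 800 ≡ 1 (mod 47)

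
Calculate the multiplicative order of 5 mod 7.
Powers of 5 mod 7: 5^1≡5, 5^2≡4, 5^3≡6, 5^4≡2, 5^5≡3, 5^6≡1. Order = 6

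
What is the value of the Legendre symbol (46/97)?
(46/97) = 46^{48} mod 97 = -1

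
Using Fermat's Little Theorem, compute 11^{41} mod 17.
6

By Fermat's Little Theorem, a^(p-1) ≡ 1 (mod p) for prime p and gcd(a, p) = 1
Here p = 17, so 11^16 ≡ 1 (mod 17)
We can reduce the exponent: 41 mod 16 = 9
So 11^41 ≡ 11^9 (mod 17)
Computing: 11^9 mod 17 = 6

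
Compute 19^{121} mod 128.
51

Using successive squaring:
Binary expansion of 121: 1111001
Powers of 19 mod 128 (each is the square of the previous):
  19^1 ≡ 19 (mod 128)
  19^2 ≡ 19² = 361 ≡ 105 (mod 128)
  19^4 ≡ 105² = 11025 ≡ 17 (mod 128)
  19^8 ≡ 17² = 289 ≡ 33 (mod 128)
  19^16 ≡ 33² = 1089 ≡ 65 (mod 128)
  19^32 ≡ 65² = 4225 ≡ 1 (mod 128)
  19^64 ≡ 1² = 1 ≡ 1 (mod 128)
121 = 64 + 32 + 16 + 8 + 1, so 19^121 = 19^64 × 19^32 × 19^16 × 19^8 × 19^1 ≡ 1 × 1 × 65 × 33 × 19 (mod 128)
Multiplying step by step:
  1 × 1 = 1 ≡ 1 (mod 128)
  1 × 65 = 65 ≡ 65 (mod 128)
  65 × 33 = 2145 ≡ 97 (mod 128)
  97 × 19 = 1843 ≡ 51 (mod 128)
Result: 19^121 ≡ 51 (mod 128)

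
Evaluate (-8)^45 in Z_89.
Using repeated squaring. (-8) ≡ 81 (mod 89). 45 = 32 + 8 + 4 + 1 (binary 101101). Repeated squaring mod 89: 81^1 ≡ 81; 81^2 ≡ 81² = 6561 ≡ 64; 81^4 ≡ 64² = 4096 ≡ 2; 81^8 ≡ 2² = 4 ≡ 4; 81^16 ≡ 4² = 16 ≡ 16; 81^32 ≡ 16² = 256 ≡ 78. Multiply: (-8)^45 ≡ 81^32 × 81^8 × 81^4 × 81^1 ≡ 78 × 4 × 2 × 81 (mod 89): 78 × 4 = 312 ≡ 45; 45 × 2 = 90 ≡ 1; 1 × 81 = 81 ≡ 81. So (-8)^45 ≡ 81 (mod 89).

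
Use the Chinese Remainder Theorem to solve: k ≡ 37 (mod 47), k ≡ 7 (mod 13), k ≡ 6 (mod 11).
930

Using the Chinese Remainder Theorem:
M = product of moduli = 6721
For equation 1: M_1 = 143, 143 ≡ 2 (mod 47), inverse of 143 mod 47 is 24 (check: 2 × 24 = 48 ≡ 1 (mod 47))
For equation 2: M_2 = 517, 517 ≡ 10 (mod 13), inverse of 517 mod 13 is 4 (check: 10 × 4 = 40 ≡ 1 (mod 13))
For equation 3: M_3 = 611, 611 ≡ 6 (mod 11), inverse of 611 mod 11 is 2 (check: 6 × 2 = 12 ≡ 1 (mod 11))
Combine: k ≡ Σ r_i×M_i×(M_i⁻¹ mod m_i) = 37×143×24 + 7×517×4 + 6×611×2 = 126984 + 14476 + 7332 = 148792
148792 mod 6721 = 930
k ≡ 930 (mod 6721)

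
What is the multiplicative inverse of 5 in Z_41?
5^(-1) ≡ 33 (mod 41). Verification: 5 × 33 = 165 ≡ 1 (mod 41)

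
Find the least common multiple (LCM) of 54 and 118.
3186

First find GCD(54, 118) using the Euclidean algorithm:
54 = 0 × 118 + 54
118 = 2 × 54 + 10
54 = 5 × 10 + 4
10 = 2 × 4 + 2
4 = 2 × 2 + 0
GCD(54, 118) = 2

LCM formula: LCM(a, b) = (a × b) / GCD(a, b)
LCM(54, 118) = (54 × 118) / 2
LCM(54, 118) = 6372 / 2
LCM(54, 118) = 3186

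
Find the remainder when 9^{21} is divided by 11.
By Fermat: 9^{10} ≡ 1 (mod 11). 21 = 2×10 + 1. So 9^{21} ≡ 9^{1} ≡ 9 (mod 11)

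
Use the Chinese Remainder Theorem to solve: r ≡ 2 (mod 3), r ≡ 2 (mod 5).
M = 3 × 5 = 15. M₁ = 5, y₁ ≡ 2 (mod 3). M₂ = 3, y₂ ≡ 2 (mod 5). r = 2×5×2 + 2×3×2 ≡ 2 (mod 15)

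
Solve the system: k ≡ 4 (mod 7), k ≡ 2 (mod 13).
M = 7 × 13 = 91. M₁ = 13, y₁ ≡ 6 (mod 7). M₂ = 7, y₂ ≡ 2 (mod 13). k = 4×13×6 + 2×7×2 ≡ 67 (mod 91)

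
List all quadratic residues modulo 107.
QRs mod 107: {1, 3, 4, 9, 10, 11, 12, 13, 14, 16, 19, 23, 25, 27, 29, 30, 33, 34, 35, 36, 37, 39, 40, 41, 42, 44, 47, 48, 49, 52, 53, 56, 57, 61, 62, 64, 69, 75, 76, 79, 81, 83, 85, 86, 87, 89, 90, 92, 99, 100, 101, 102, 105}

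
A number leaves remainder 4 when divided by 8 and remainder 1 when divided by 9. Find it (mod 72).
M = 8 × 9 = 72. M₁ = 9, y₁ ≡ 1 (mod 8). M₂ = 8, y₂ ≡ 8 (mod 9). n = 4×9×1 + 1×8×8 ≡ 28 (mod 72)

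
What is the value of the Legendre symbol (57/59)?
(57/59) = 57^{29} mod 59 = 1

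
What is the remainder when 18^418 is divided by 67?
Using Fermat: 18^{66} ≡ 1 (mod 67). 418 ≡ 22 (mod 66). So 18^{418} ≡ 18^{22} ≡ 37 (mod 67)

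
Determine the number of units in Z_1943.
1848

Prime factorization: 1943 = 29 × 67
Using the formula φ(n) = n × Π(1 - 1/p) for each prime factor p:
φ(1943) = 1943 × (1 - 1/29) × (1 - 1/67)
φ(1943) = 1848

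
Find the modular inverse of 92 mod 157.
92^(-1) ≡ 128 (mod 157). Verification: 92 × 128 = 11776 ≡ 1 (mod 157)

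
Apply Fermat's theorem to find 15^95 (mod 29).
By Fermat: 15^{28} ≡ 1 (mod 29). 95 = 3×28 + 11. So 15^{95} ≡ 15^{11} ≡ 21 (mod 29)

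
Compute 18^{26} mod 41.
18

Using successive squaring:
Binary expansion of 26: 11010
Powers of 18 mod 41 (each is the square of the previous):
  18^1 ≡ 18 (mod 41)
  18^2 ≡ 18² = 324 ≡ 37 (mod 41)
  18^4 ≡ 37² = 1369 ≡ 16 (mod 41)
  18^8 ≡ 16² = 256 ≡ 10 (mod 41)
  18^16 ≡ 10² = 100 ≡ 18 (mod 41)
26 = 16 + 8 + 2, so 18^26 = 18^16 × 18^8 × 18^2 ≡ 18 × 10 × 37 (mod 41)
Multiplying step by step:
  18 × 10 = 180 ≡ 16 (mod 41)
  16 × 37 = 592 ≡ 18 (mod 41)
Result: 18^26 ≡ 18 (mod 41)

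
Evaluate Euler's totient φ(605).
440

Prime factorization: 605 = 5 × 11^2
Using the formula φ(n) = n × Π(1 - 1/p) for each prime factor p:
φ(605) = 605 × (1 - 1/5) × (1 - 1/11)
φ(605) = 440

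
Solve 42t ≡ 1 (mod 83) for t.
2

Using Extended Euclidean Algorithm:
gcd(42, 83) = 1
Bezout coefficients: 42 × 2 + 83 × -1 = 1
So 42 × 2 ≡ 1 (mod 83)
The inverse is 2 mod 83 = 2
Verification: 42 × 2 = 84 = 1 × 83 + 1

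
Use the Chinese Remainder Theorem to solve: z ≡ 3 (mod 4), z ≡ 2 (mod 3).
M = 4 × 3 = 12. M₁ = 3, y₁ ≡ 3 (mod 4). M₂ = 4, y₂ ≡ 1 (mod 3). z = 3×3×3 + 2×4×1 ≡ 11 (mod 12)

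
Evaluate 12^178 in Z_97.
Using Fermat: 12^{96} ≡ 1 (mod 97). 178 ≡ 82 (mod 96). So 12^{178} ≡ 12^{82} ≡ 47 (mod 97)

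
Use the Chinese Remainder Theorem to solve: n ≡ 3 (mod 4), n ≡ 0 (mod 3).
M = 4 × 3 = 12. M₁ = 3, y₁ ≡ 3 (mod 4). M₂ = 4, y₂ ≡ 1 (mod 3). n = 3×3×3 + 0×4×1 ≡ 3 (mod 12)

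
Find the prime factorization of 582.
2 × 3 × 97

Divide by primes starting from smallest:
582 ÷ 2 = 291
291 ÷ 3 = 97
97 ÷ 97 = 1

582 = 2 × 3 × 97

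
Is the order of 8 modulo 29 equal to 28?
Yes, ord_29(8) = 28.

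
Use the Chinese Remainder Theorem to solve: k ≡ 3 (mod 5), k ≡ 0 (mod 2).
M = 5 × 2 = 10. M₁ = 2, y₁ ≡ 3 (mod 5). M₂ = 5, y₂ ≡ 1 (mod 2). k = 3×2×3 + 0×5×1 ≡ 8 (mod 10)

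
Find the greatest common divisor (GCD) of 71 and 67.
1

Using the Euclidean algorithm:
71 = 1 × 67 + 4
67 = 16 × 4 + 3
4 = 1 × 3 + 1
3 = 3 × 1 + 0

GCD(71, 67) = 1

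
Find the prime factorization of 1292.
2^2 × 17 × 19

Divide by primes starting from smallest:
1292 ÷ 2 = 646
646 ÷ 2 = 323
323 ÷ 17 = 19
19 ÷ 19 = 1

1292 = 2^2 × 17 × 19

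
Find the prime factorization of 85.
5 × 17

Divide by primes starting from smallest:
85 ÷ 5 = 17
17 ÷ 17 = 1

85 = 5 × 17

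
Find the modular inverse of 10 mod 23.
10^(-1) ≡ 7 (mod 23). Verification: 10 × 7 = 70 ≡ 1 (mod 23)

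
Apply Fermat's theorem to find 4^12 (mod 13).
By Fermat's Little Theorem, 4^{12} ≡ 1 (mod 13) since 13 is prime and gcd(4, 13) = 1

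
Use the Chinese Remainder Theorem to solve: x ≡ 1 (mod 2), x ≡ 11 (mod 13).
11

Using the Chinese Remainder Theorem:
M = product of moduli = 26
For equation 1: M_1 = 13, 13 ≡ 1 (mod 2), inverse of 13 mod 2 is 1 (check: 1 × 1 = 1 ≡ 1 (mod 2))
For equation 2: M_2 = 2, 2 ≡ 2 (mod 13), inverse of 2 mod 13 is 7 (check: 2 × 7 = 14 ≡ 1 (mod 13))
Combine: x ≡ Σ r_i×M_i×(M_i⁻¹ mod m_i) = 1×13×1 + 11×2×7 = 13 + 154 = 167
167 mod 26 = 11
x ≡ 11 (mod 26)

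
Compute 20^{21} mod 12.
8

Using successive squaring:
Binary expansion of 21: 10101
Powers of 20 mod 12 (each is the square of the previous):
  20^1 ≡ 8 (mod 12)
  20^2 ≡ 8² = 64 ≡ 4 (mod 12)
  20^4 ≡ 4² = 16 ≡ 4 (mod 12)
  20^8 ≡ 4² = 16 ≡ 4 (mod 12)
  20^16 ≡ 4² = 16 ≡ 4 (mod 12)
21 = 16 + 4 + 1, so 20^21 = 20^16 × 20^4 × 20^1 ≡ 4 × 4 × 8 (mod 12)
Multiplying step by step:
  4 × 4 = 16 ≡ 4 (mod 12)
  4 × 8 = 32 ≡ 8 (mod 12)
Result: 20^21 ≡ 8 (mod 12)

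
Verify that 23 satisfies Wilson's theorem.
(22)! mod 23 = 22. Since this equals -1 (mod 23), Wilson confirms 23 is prime.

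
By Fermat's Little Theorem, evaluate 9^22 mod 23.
By Fermat's Little Theorem, 9^{22} ≡ 1 (mod 23) since 23 is prime and gcd(9, 23) = 1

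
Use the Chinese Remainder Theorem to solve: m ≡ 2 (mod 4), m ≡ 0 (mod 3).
M = 4 × 3 = 12. M₁ = 3, y₁ ≡ 3 (mod 4). M₂ = 4, y₂ ≡ 1 (mod 3). m = 2×3×3 + 0×4×1 ≡ 6 (mod 12)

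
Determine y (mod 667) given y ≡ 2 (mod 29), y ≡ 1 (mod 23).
553

Using the Chinese Remainder Theorem:
M = product of moduli = 667
For equation 1: M_1 = 23, 23 ≡ 23 (mod 29), inverse of 23 mod 29 is 24 (check: 23 × 24 = 552 ≡ 1 (mod 29))
For equation 2: M_2 = 29, 29 ≡ 6 (mod 23), inverse of 29 mod 23 is 4 (check: 6 × 4 = 24 ≡ 1 (mod 23))
Combine: y ≡ Σ r_i×M_i×(M_i⁻¹ mod m_i) = 2×23×24 + 1×29×4 = 1104 + 116 = 1220
1220 mod 667 = 553
y ≡ 553 (mod 667)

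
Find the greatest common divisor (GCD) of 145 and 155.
5

Using the Euclidean algorithm:
145 = 0 × 155 + 145
155 = 1 × 145 + 10
145 = 14 × 10 + 5
10 = 2 × 5 + 0

GCD(145, 155) = 5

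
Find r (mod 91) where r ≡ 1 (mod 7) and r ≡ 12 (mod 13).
M = 7 × 13 = 91. M₁ = 13, y₁ ≡ 6 (mod 7). M₂ = 7, y₂ ≡ 2 (mod 13). r = 1×13×6 + 12×7×2 ≡ 64 (mod 91)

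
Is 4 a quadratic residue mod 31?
By Euler's criterion: 4^{15} ≡ 1 (mod 31). Since this equals 1, 4 is a QR.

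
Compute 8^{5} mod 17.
9

Using successive squaring:
Binary expansion of 5: 101
Powers of 8 mod 17 (each is the square of the previous):
  8^1 ≡ 8 (mod 17)
  8^2 ≡ 8² = 64 ≡ 13 (mod 17)
  8^4 ≡ 13² = 169 ≡ 16 (mod 17)
5 = 4 + 1, so 8^5 = 8^4 × 8^1 ≡ 16 × 8 (mod 17)
Multiplying step by step:
  16 × 8 = 128 ≡ 9 (mod 17)
Result: 8^5 ≡ 9 (mod 17)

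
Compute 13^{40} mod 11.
1

Using successive squaring:
Binary expansion of 40: 101000
Powers of 13 mod 11 (each is the square of the previous):
  13^1 ≡ 2 (mod 11)
  13^2 ≡ 2² = 4 ≡ 4 (mod 11)
  13^4 ≡ 4² = 16 ≡ 5 (mod 11)
  13^8 ≡ 5² = 25 ≡ 3 (mod 11)
  13^16 ≡ 3² = 9 ≡ 9 (mod 11)
  13^32 ≡ 9² = 81 ≡ 4 (mod 11)
40 = 32 + 8, so 13^40 = 13^32 × 13^8 ≡ 4 × 3 (mod 11)
Multiplying step by step:
  4 × 3 = 12 ≡ 1 (mod 11)
Result: 13^40 ≡ 1 (mod 11)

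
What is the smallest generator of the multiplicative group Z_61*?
p - 1 = 60 has prime divisors 2, 3, 5. h is a primitive root mod 61 iff h^(60/q) ≢ 1 (mod 61) for each such q.
h = 2: 2^30 ≡ 60, 2^20 ≡ 47, 2^12 ≡ 9 (mod 61); none is 1, so 2 has order 60 and is a primitive root.
The smallest primitive root mod 61 is g = 2.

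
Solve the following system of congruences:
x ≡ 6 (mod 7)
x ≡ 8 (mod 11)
41

Using the Chinese Remainder Theorem:
M = product of moduli = 77
For equation 1: M_1 = 11, 11 ≡ 4 (mod 7), inverse of 11 mod 7 is 2 (check: 4 × 2 = 8 ≡ 1 (mod 7))
For equation 2: M_2 = 7, 7 ≡ 7 (mod 11), inverse of 7 mod 11 is 8 (check: 7 × 8 = 56 ≡ 1 (mod 11))
Combine: x ≡ Σ r_i×M_i×(M_i⁻¹ mod m_i) = 6×11×2 + 8×7×8 = 132 + 448 = 580
580 mod 77 = 41
x ≡ 41 (mod 77)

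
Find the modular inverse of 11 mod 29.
11^(-1) ≡ 8 (mod 29). Verification: 11 × 8 = 88 ≡ 1 (mod 29)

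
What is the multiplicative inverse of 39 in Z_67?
55

Using Extended Euclidean Algorithm:
gcd(39, 67) = 1
Bezout coefficients: 39 × -12 + 67 × 7 = 1
So 39 × -12 ≡ 1 (mod 67)
The inverse is -12 mod 67 = 55
Verification: 39 × 55 = 2145 = 32 × 67 + 1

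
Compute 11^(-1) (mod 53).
29

Using Extended Euclidean Algorithm:
gcd(11, 53) = 1
Bezout coefficients: 11 × -24 + 53 × 5 = 1
So 11 × -24 ≡ 1 (mod 53)
The inverse is -24 mod 53 = 29
Verification: 11 × 29 = 319 = 6 × 53 + 1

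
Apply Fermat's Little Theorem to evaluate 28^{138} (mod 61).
27

By Fermat's Little Theorem, a^(p-1) ≡ 1 (mod p) for prime p and gcd(a, p) = 1
Here p = 61, so 28^60 ≡ 1 (mod 61)
We can reduce the exponent: 138 mod 60 = 18
So 28^138 ≡ 28^18 (mod 61)
Computing: 28^18 mod 61 = 27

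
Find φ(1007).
936

Prime factorization: 1007 = 19 × 53
Using the formula φ(n) = n × Π(1 - 1/p) for each prime factor p:
φ(1007) = 1007 × (1 - 1/19) × (1 - 1/53)
φ(1007) = 936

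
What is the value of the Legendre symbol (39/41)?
(39/41) = 39^{20} mod 41 = 1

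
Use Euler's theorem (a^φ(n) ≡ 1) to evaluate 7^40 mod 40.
By Euler: 7^{16} ≡ 1 (mod 40) since gcd(7, 40) = 1. 40 = 2×16 + 8. So 7^{40} ≡ 7^{8} ≡ 1 (mod 40)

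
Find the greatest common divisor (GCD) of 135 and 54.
27

Using the Euclidean algorithm:
135 = 2 × 54 + 27
54 = 2 × 27 + 0

GCD(135, 54) = 27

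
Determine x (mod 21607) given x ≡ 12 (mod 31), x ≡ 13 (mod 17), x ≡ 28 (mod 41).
10893

Using the Chinese Remainder Theorem:
M = product of moduli = 21607
For equation 1: M_1 = 697, 697 ≡ 15 (mod 31), inverse of 697 mod 31 is 29 (check: 15 × 29 = 435 ≡ 1 (mod 31))
For equation 2: M_2 = 1271, 1271 ≡ 13 (mod 17), inverse of 1271 mod 17 is 4 (check: 13 × 4 = 52 ≡ 1 (mod 17))
For equation 3: M_3 = 527, 527 ≡ 35 (mod 41), inverse of 527 mod 41 is 34 (check: 35 × 34 = 1190 ≡ 1 (mod 41))
Combine: x ≡ Σ r_i×M_i×(M_i⁻¹ mod m_i) = 12×697×29 + 13×1271×4 + 28×527×34 = 242556 + 66092 + 501704 = 810352
810352 mod 21607 = 10893
x ≡ 10893 (mod 21607)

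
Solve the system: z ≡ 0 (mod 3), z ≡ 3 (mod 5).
M = 3 × 5 = 15. M₁ = 5, y₁ ≡ 2 (mod 3). M₂ = 3, y₂ ≡ 2 (mod 5). z = 0×5×2 + 3×3×2 ≡ 3 (mod 15)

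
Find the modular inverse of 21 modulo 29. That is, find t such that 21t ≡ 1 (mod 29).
18

Using Extended Euclidean Algorithm:
gcd(21, 29) = 1
Bezout coefficients: 21 × -11 + 29 × 8 = 1
So 21 × -11 ≡ 1 (mod 29)
The inverse is -11 mod 29 = 18
Verification: 21 × 18 = 378 = 13 × 29 + 1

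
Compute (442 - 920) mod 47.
39

(442 - 920) = -478
-478 mod 47 = 39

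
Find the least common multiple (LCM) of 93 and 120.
3720

First find GCD(93, 120) using the Euclidean algorithm:
93 = 0 × 120 + 93
120 = 1 × 93 + 27
93 = 3 × 27 + 12
27 = 2 × 12 + 3
12 = 4 × 3 + 0
GCD(93, 120) = 3

LCM formula: LCM(a, b) = (a × b) / GCD(a, b)
LCM(93, 120) = (93 × 120) / 3
LCM(93, 120) = 11160 / 3
LCM(93, 120) = 3720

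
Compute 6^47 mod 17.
Using Fermat: 6^{16} ≡ 1 (mod 17). 47 ≡ 15 (mod 16). So 6^{47} ≡ 6^{15} ≡ 3 (mod 17)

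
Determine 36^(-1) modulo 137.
36^(-1) ≡ 118 (mod 137). Verification: 36 × 118 = 4248 ≡ 1 (mod 137)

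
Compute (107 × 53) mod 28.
15

(107 × 53) = 5671
5671 mod 28 = 15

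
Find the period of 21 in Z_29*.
Powers of 21 mod 29: 21^1≡21, 21^2≡6, 21^3≡10, 21^4≡7, 21^5≡2, 21^6≡13, 21^7≡12, 21^8≡20, 21^9≡14, 21^10≡4, 21^11≡26, 21^12≡24, 21^13≡11, 21^14≡28, 21^15≡8, 21^16≡23, 21^17≡19, 21^18≡22, 21^19≡27, 21^20≡16, 21^21≡17, 21^22≡9, 21^23≡15, 21^24≡25, 21^25≡3, 21^26≡5, 21^27≡18, 21^28≡1. Order = 28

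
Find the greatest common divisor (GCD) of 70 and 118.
2

Using the Euclidean algorithm:
70 = 0 × 118 + 70
118 = 1 × 70 + 48
70 = 1 × 48 + 22
48 = 2 × 22 + 4
22 = 5 × 4 + 2
4 = 2 × 2 + 0

GCD(70, 118) = 2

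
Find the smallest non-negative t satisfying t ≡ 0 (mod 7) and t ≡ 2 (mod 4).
M = 7 × 4 = 28. M₁ = 4, y₁ ≡ 2 (mod 7). M₂ = 7, y₂ ≡ 3 (mod 4). t = 0×4×2 + 2×7×3 ≡ 14 (mod 28)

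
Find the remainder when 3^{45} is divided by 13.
By Fermat: 3^{12} ≡ 1 (mod 13). 45 = 3×12 + 9. So 3^{45} ≡ 3^{9} ≡ 1 (mod 13)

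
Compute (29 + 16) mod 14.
3

(29 + 16) = 45
45 mod 14 = 3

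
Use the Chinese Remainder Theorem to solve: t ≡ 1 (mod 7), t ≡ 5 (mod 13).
M = 7 × 13 = 91. M₁ = 13, y₁ ≡ 6 (mod 7). M₂ = 7, y₂ ≡ 2 (mod 13). t = 1×13×6 + 5×7×2 ≡ 57 (mod 91)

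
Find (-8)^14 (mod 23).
Using repeated squaring. (-8) ≡ 15 (mod 23). 14 = 8 + 4 + 2 (binary 1110). Repeated squaring mod 23: 15^1 ≡ 15; 15^2 ≡ 15² = 225 ≡ 18; 15^4 ≡ 18² = 324 ≡ 2; 15^8 ≡ 2² = 4 ≡ 4. Multiply: (-8)^14 ≡ 15^8 × 15^4 × 15^2 ≡ 4 × 2 × 18 (mod 23): 4 × 2 = 8 ≡ 8; 8 × 18 = 144 ≡ 6. So (-8)^14 ≡ 6 (mod 23).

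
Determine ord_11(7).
Powers of 7 mod 11: 7^1≡7, 7^2≡5, 7^3≡2, 7^4≡3, 7^5≡10, 7^6≡4, 7^7≡6, 7^8≡9, 7^9≡8, 7^10≡1. Order = 10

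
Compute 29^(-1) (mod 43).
29^(-1) ≡ 3 (mod 43). Verification: 29 × 3 = 87 ≡ 1 (mod 43)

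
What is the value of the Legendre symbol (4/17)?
(4/17) = 4^{8} mod 17 = 1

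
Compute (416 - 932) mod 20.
4

(416 - 932) = -516
-516 mod 20 = 4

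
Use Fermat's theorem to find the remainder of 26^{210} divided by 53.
40

By Fermat's Little Theorem, a^(p-1) ≡ 1 (mod p) for prime p and gcd(a, p) = 1
Here p = 53, so 26^52 ≡ 1 (mod 53)
We can reduce the exponent: 210 mod 52 = 2
So 26^210 ≡ 26^2 (mod 53)
Computing: 26^2 mod 53 = 40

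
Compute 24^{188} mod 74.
46

Using successive squaring:
Binary expansion of 188: 10111100
Powers of 24 mod 74 (each is the square of the previous):
  24^1 ≡ 24 (mod 74)
  24^2 ≡ 24² = 576 ≡ 58 (mod 74)
  24^4 ≡ 58² = 3364 ≡ 34 (mod 74)
  24^8 ≡ 34² = 1156 ≡ 46 (mod 74)
  24^16 ≡ 46² = 2116 ≡ 44 (mod 74)
  24^32 ≡ 44² = 1936 ≡ 12 (mod 74)
  24^64 ≡ 12² = 144 ≡ 70 (mod 74)
  24^128 ≡ 70² = 4900 ≡ 16 (mod 74)
188 = 128 + 32 + 16 + 8 + 4, so 24^188 = 24^128 × 24^32 × 24^16 × 24^8 × 24^4 ≡ 16 × 12 × 44 × 46 × 34 (mod 74)
Multiplying step by step:
  16 × 12 = 192 ≡ 44 (mod 74)
  44 × 44 = 1936 ≡ 12 (mod 74)
  12 × 46 = 552 ≡ 34 (mod 74)
  34 × 34 = 1156 ≡ 46 (mod 74)
Result: 24^188 ≡ 46 (mod 74)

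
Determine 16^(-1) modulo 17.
16^(-1) ≡ 16 (mod 17). Verification: 16 × 16 = 256 ≡ 1 (mod 17)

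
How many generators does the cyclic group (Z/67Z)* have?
20

The number of primitive roots modulo p is φ(p-1) = φ(66)
φ(66) = 20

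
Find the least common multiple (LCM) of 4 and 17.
68

First find GCD(4, 17) using the Euclidean algorithm:
4 = 0 × 17 + 4
17 = 4 × 4 + 1
4 = 4 × 1 + 0
GCD(4, 17) = 1

LCM formula: LCM(a, b) = (a × b) / GCD(a, b)
LCM(4, 17) = (4 × 17) / 1
LCM(4, 17) = 68 / 1
LCM(4, 17) = 68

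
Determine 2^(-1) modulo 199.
2^(-1) ≡ 100 (mod 199). Verification: 2 × 100 = 200 ≡ 1 (mod 199)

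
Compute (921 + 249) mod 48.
18

(921 + 249) = 1170
1170 mod 48 = 18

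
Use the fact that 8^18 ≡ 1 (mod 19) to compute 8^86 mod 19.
By Fermat: 8^{18} ≡ 1 (mod 19). 86 = 4×18 + 14. So 8^{86} ≡ 8^{14} ≡ 7 (mod 19)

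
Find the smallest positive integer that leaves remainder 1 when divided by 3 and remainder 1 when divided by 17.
M = 3 × 17 = 51. M₁ = 17, y₁ ≡ 2 (mod 3). M₂ = 3, y₂ ≡ 6 (mod 17). t = 1×17×2 + 1×3×6 ≡ 1 (mod 51). The smallest positive such number is 1.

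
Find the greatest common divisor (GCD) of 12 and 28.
4

Using the Euclidean algorithm:
12 = 0 × 28 + 12
28 = 2 × 12 + 4
12 = 3 × 4 + 0

GCD(12, 28) = 4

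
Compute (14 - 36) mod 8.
2

(14 - 36) = -22
-22 mod 8 = 2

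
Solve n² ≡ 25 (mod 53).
The square roots of 25 mod 53 are 5 and 48. Verify: 5² = 25 ≡ 25 (mod 53)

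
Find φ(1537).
1456

Prime factorization: 1537 = 29 × 53
Using the formula φ(n) = n × Π(1 - 1/p) for each prime factor p:
φ(1537) = 1537 × (1 - 1/29) × (1 - 1/53)
φ(1537) = 1456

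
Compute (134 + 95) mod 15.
4

(134 + 95) = 229
229 mod 15 = 4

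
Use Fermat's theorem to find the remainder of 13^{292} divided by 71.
43

By Fermat's Little Theorem, a^(p-1) ≡ 1 (mod p) for prime p and gcd(a, p) = 1
Here p = 71, so 13^70 ≡ 1 (mod 71)
We can reduce the exponent: 292 mod 70 = 12
So 13^292 ≡ 13^12 (mod 71)
Computing: 13^12 mod 71 = 43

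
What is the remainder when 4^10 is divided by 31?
10 = 8 + 2 (binary 1010). Repeated squaring mod 31: 4^1 ≡ 4; 4^2 ≡ 4² = 16 ≡ 16; 4^4 ≡ 16² = 256 ≡ 8; 4^8 ≡ 8² = 64 ≡ 2. Multiply: 4^10 = 4^8 × 4^2 ≡ 2 × 16 (mod 31): 2 × 16 = 32 ≡ 1. So 4^10 ≡ 1 (mod 31).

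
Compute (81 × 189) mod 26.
21

(81 × 189) = 15309
15309 mod 26 = 21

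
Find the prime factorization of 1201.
1201

Divide by primes starting from smallest:
1201 ÷ 1201 = 1

1201 = 1201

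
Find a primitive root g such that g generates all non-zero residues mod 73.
p - 1 = 72 has prime divisors 2, 3. h is a primitive root mod 73 iff h^(72/q) ≢ 1 (mod 73) for each such q.
h = 2: 2^36 ≡ 1, 2^24 ≡ 64 (mod 73); 2^36 ≡ 1, so not a primitive root.
h = 3: 3^36 ≡ 1, 3^24 ≡ 1 (mod 73); 3^36 ≡ 1, so not a primitive root.
h = 4: 4^36 ≡ 1, 4^24 ≡ 8 (mod 73); 4^36 ≡ 1, so not a primitive root.
h = 5: 5^36 ≡ 72, 5^24 ≡ 8 (mod 73); none is 1, so 5 has order 72 and is a primitive root.
The smallest primitive root mod 73 is g = 5.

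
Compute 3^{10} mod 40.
9

Using successive squaring:
Binary expansion of 10: 1010
Powers of 3 mod 40 (each is the square of the previous):
  3^1 ≡ 3 (mod 40)
  3^2 ≡ 3² = 9 ≡ 9 (mod 40)
  3^4 ≡ 9² = 81 ≡ 1 (mod 40)
  3^8 ≡ 1² = 1 ≡ 1 (mod 40)
10 = 8 + 2, so 3^10 = 3^8 × 3^2 ≡ 1 × 9 (mod 40)
Multiplying step by step:
  1 × 9 = 9 ≡ 9 (mod 40)
Result: 3^10 ≡ 9 (mod 40)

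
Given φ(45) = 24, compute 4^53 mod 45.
By Euler: 4^{24} ≡ 1 (mod 45) since gcd(4, 45) = 1. 53 = 2×24 + 5. So 4^{53} ≡ 4^{5} ≡ 34 (mod 45)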